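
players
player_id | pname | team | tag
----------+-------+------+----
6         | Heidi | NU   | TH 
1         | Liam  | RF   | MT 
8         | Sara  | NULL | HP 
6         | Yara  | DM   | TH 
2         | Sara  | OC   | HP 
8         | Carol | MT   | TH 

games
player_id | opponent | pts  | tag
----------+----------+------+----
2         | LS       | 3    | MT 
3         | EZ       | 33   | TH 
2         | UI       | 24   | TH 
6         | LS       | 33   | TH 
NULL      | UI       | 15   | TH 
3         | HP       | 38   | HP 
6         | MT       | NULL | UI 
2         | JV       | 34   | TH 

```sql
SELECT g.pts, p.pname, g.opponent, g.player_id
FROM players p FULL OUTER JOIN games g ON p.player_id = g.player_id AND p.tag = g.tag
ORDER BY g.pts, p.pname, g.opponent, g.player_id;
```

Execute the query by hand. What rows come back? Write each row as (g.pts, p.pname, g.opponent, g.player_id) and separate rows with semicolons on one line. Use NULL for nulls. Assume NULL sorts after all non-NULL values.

(3, NULL, LS, 2); (15, NULL, UI, NULL); (24, NULL, UI, 2); (33, Heidi, LS, 6); (33, Yara, LS, 6); (33, NULL, EZ, 3); (34, NULL, JV, 2); (38, NULL, HP, 3); (NULL, Carol, NULL, NULL); (NULL, Liam, NULL, NULL); (NULL, Sara, NULL, NULL); (NULL, Sara, NULL, NULL); (NULL, NULL, MT, 6)

FULL OUTER JOIN keeps every row from both sides; unmatched rows get NULL for the other side's columns.
Matching on p.player_id = g.player_id AND p.tag = g.tag. A NULL in a compared column never satisfies the condition.
- p[0] player_id=6, tag=TH → 1 match(es) in g → 1 row(s).
- p[1] player_id=1, tag=MT → no match; kept with NULLs on the g side.
- p[2] player_id=8, tag=HP → no match; kept with NULLs on the g side.
- p[3] player_id=6, tag=TH → 1 match(es) in g → 1 row(s).
- p[4] player_id=2, tag=HP → no match; kept with NULLs on the g side.
- p[5] player_id=8, tag=TH → no match; kept with NULLs on the g side.
- 7 g row(s) had no p match → kept, p columns NULL.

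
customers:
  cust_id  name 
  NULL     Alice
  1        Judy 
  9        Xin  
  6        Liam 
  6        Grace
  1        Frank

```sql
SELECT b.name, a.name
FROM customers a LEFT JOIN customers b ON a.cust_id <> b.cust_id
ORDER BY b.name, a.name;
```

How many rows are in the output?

17

LEFT JOIN keeps every row from `customers a`; unmatched rows get NULL for `customers b`'s columns.
Matching on a.cust_id <> b.cust_id. A NULL in a compared column never satisfies the condition.
- a row (cust_id=NULL): no match → kept, b columns NULL.
- a row (cust_id=1): matches 3 b row(s) → 3 output row(s).
- a row (cust_id=9): matches 4 b row(s) → 4 output row(s).
- a row (cust_id=6): matches 3 b row(s) → 3 output row(s).
- a row (cust_id=6): matches 3 b row(s) → 3 output row(s).
- a row (cust_id=1): matches 3 b row(s) → 3 output row(s).
Total: 16 matched + 1 padded = 17 rows.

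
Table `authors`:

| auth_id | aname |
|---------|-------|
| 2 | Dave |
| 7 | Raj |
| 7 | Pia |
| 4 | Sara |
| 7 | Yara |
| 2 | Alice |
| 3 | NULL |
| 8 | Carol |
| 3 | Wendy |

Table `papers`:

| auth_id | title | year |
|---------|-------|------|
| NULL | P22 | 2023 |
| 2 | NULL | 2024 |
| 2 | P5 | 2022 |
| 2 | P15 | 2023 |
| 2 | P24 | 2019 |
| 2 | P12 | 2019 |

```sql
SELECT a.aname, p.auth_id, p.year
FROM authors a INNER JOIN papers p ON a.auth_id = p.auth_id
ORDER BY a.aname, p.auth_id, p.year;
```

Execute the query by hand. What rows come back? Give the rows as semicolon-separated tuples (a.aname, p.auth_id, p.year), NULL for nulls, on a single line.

(Alice, 2, 2019); (Alice, 2, 2019); (Alice, 2, 2022); (Alice, 2, 2023); (Alice, 2, 2024); (Dave, 2, 2019); (Dave, 2, 2019); (Dave, 2, 2022); (Dave, 2, 2023); (Dave, 2, 2024)

INNER JOIN keeps only pairs where the ON condition holds.
Matching on a.auth_id = p.auth_id. A NULL in a compared column never satisfies the condition.
- a (auth_id=2) pairs with 5 row(s) of p.
- a (auth_id=7) has no partner → excluded.
- a (auth_id=7) has no partner → excluded.
- a (auth_id=4) has no partner → excluded.
- a (auth_id=7) has no partner → excluded.
- a (auth_id=2) pairs with 5 row(s) of p.
- a (auth_id=3) has no partner → excluded.
- a (auth_id=8) has no partner → excluded.
- a (auth_id=3) has no partner → excluded.
After projecting and ordering:
a.aname | p.auth_id | p.year
Alice | 2 | 2019
Alice | 2 | 2019
Alice | 2 | 2022
Alice | 2 | 2023
Alice | 2 | 2024
Dave | 2 | 2019
Dave | 2 | 2019
Dave | 2 | 2022
Dave | 2 | 2023
Dave | 2 | 2024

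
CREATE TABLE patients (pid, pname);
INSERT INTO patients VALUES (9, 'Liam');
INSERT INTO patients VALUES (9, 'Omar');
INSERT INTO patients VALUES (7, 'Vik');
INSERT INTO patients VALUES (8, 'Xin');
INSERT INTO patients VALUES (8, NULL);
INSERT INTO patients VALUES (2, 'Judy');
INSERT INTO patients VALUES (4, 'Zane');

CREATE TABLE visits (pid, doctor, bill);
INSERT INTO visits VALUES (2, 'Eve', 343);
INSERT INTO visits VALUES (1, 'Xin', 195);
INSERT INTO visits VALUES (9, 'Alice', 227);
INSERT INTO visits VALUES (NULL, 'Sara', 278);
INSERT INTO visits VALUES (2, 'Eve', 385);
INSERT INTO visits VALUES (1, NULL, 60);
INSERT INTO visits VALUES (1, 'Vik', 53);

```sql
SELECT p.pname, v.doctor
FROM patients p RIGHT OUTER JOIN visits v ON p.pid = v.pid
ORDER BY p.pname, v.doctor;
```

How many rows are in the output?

8

RIGHT JOIN keeps every row from `visits`; unmatched rows get NULL for `patients`'s columns.
Matching on p.pid = v.pid. A NULL in a compared column never satisfies the condition.
- pid=9: 1 matching v row(s), so 1 row(s) emitted.
- pid=9: 1 matching v row(s), so 1 row(s) emitted.
- pid=7: no matching v row.
- pid=8: no matching v row.
- pid=8: no matching v row.
- pid=2: 2 matching v row(s), so 2 row(s) emitted.
- pid=4: no matching v row.
- 4 row(s) from v found no p partner → padded with NULL.
Total: 4 matched + 4 padded = 8 rows.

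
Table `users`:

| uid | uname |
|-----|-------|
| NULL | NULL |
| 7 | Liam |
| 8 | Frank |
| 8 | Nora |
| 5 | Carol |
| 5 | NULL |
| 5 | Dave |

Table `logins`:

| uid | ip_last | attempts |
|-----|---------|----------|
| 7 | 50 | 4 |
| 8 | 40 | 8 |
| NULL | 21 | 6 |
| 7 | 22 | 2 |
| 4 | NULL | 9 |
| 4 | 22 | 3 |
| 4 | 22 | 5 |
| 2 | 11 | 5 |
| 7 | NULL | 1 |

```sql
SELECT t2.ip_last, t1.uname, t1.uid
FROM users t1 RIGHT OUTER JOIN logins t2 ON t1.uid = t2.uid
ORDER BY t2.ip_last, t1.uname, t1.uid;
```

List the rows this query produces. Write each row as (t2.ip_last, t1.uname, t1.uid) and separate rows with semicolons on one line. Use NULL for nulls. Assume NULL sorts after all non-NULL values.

RIGHT JOIN keeps every row from `logins`; unmatched rows get NULL for `users`'s columns.
Matching on t1.uid = t2.uid. A NULL in a compared column never satisfies the condition.
- t1[0] uid=NULL → no match.
- t1[1] uid=7 → 3 match(es) in t2 → 3 row(s).
- t1[2] uid=8 → 1 match(es) in t2 → 1 row(s).
- t1[3] uid=8 → 1 match(es) in t2 → 1 row(s).
- t1[4] uid=5 → no match.
- t1[5] uid=5 → no match.
- t1[6] uid=5 → no match.
- 5 t2 row(s) had no t1 match → kept, t1 columns NULL.
After projecting and ordering:
t2.ip_last | t1.uname | t1.uid
11 | NULL | NULL
21 | NULL | NULL
22 | Liam | 7
22 | NULL | NULL
22 | NULL | NULL
40 | Frank | 8
40 | Nora | 8
50 | Liam | 7
NULL | Liam | 7
NULL | NULL | NULL

(11, NULL, NULL); (21, NULL, NULL); (22, Liam, 7); (22, NULL, NULL); (22, NULL, NULL); (40, Frank, 8); (40, Nora, 8); (50, Liam, 7); (NULL, Liam, 7); (NULL, NULL, NULL)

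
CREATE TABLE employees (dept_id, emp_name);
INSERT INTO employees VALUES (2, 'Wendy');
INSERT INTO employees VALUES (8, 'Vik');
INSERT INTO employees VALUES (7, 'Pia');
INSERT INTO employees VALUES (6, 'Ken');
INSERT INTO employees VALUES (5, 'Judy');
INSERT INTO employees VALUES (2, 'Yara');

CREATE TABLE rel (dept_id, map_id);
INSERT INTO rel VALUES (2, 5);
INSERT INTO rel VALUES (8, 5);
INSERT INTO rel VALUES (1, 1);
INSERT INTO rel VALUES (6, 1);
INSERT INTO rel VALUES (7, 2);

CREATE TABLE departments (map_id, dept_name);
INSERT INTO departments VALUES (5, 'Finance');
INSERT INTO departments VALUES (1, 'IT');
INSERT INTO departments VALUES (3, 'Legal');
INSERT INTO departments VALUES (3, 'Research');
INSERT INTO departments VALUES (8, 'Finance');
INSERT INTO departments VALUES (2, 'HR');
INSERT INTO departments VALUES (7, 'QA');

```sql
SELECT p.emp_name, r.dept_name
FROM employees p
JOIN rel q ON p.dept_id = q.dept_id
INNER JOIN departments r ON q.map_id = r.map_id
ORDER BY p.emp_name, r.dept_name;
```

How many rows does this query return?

5

Joins associate left-to-right: employees INNER JOIN rel on dept_id gives 5 intermediate row(s).
Then INNER JOIN `departments r` on map_id: keep only rows whose q.map_id appears in r.
Result: 5 row(s).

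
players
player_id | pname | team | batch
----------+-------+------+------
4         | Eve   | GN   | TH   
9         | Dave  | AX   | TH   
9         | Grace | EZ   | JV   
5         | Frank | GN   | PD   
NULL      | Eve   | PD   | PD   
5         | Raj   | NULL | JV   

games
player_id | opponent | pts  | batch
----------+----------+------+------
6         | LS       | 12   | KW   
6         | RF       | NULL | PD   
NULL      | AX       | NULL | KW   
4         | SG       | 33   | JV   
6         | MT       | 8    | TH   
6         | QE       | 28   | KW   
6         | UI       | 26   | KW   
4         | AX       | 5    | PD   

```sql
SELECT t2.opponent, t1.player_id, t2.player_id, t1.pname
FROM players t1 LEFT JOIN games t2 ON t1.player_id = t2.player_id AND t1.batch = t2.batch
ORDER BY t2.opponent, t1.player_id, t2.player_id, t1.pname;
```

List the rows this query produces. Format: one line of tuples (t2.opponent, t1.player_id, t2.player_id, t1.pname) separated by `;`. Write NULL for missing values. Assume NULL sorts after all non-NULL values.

LEFT JOIN keeps every row from `players`; unmatched rows get NULL for `games`'s columns.
Matching on t1.player_id = t2.player_id AND t1.batch = t2.batch. A NULL in a compared column never satisfies the condition.
- t1 (player_id=4, batch=TH) has no partner → padded with NULL.
- t1 (player_id=9, batch=TH) has no partner → padded with NULL.
- t1 (player_id=9, batch=JV) has no partner → padded with NULL.
- t1 (player_id=5, batch=PD) has no partner → padded with NULL.
- t1 (player_id=NULL, batch=PD) has no partner → padded with NULL.
- t1 (player_id=5, batch=JV) has no partner → padded with NULL.
After projecting and ordering:
t2.opponent | t1.player_id | t2.player_id | t1.pname
NULL | 4 | NULL | Eve
NULL | 5 | NULL | Frank
NULL | 5 | NULL | Raj
NULL | 9 | NULL | Dave
NULL | 9 | NULL | Grace
NULL | NULL | NULL | Eve

(NULL, 4, NULL, Eve); (NULL, 5, NULL, Frank); (NULL, 5, NULL, Raj); (NULL, 9, NULL, Dave); (NULL, 9, NULL, Grace); (NULL, NULL, NULL, Eve)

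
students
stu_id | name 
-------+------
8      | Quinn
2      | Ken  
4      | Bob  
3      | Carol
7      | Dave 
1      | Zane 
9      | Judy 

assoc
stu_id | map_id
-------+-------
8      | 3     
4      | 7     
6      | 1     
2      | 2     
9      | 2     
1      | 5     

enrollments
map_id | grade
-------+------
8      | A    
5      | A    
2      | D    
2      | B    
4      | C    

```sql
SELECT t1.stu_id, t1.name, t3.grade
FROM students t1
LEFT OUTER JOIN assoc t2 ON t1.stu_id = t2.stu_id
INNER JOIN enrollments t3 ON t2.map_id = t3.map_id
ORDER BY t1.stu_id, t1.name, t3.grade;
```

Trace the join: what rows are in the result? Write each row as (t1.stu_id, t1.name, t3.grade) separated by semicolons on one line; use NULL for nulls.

Step 1 — t1 LEFT JOIN t2 on stu_id → 7 row(s).
Then INNER JOIN `enrollments t3` on map_id: keep only rows whose t2.map_id appears in t3.

(1, Zane, A); (2, Ken, B); (2, Ken, D); (9, Judy, B); (9, Judy, D)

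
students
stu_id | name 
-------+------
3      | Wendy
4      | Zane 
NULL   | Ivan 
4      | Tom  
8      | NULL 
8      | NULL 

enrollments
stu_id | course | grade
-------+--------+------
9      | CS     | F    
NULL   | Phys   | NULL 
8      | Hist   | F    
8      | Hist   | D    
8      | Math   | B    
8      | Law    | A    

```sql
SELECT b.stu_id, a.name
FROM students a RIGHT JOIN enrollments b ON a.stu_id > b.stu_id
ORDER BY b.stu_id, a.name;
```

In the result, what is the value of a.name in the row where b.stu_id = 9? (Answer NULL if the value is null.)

NULL

RIGHT JOIN keeps every row from `enrollments`; unmatched rows get NULL for `students`'s columns.
Matching on a.stu_id > b.stu_id. A NULL in a compared column never satisfies the condition.
- a (stu_id=3) has no partner in b.
- a (stu_id=4) has no partner in b.
- a (stu_id=NULL) has no partner in b.
- a (stu_id=4) has no partner in b.
- a (stu_id=8) has no partner in b.
- a (stu_id=8) has no partner in b.
- plus 6 unmatched b row(s), each kept with NULL a columns.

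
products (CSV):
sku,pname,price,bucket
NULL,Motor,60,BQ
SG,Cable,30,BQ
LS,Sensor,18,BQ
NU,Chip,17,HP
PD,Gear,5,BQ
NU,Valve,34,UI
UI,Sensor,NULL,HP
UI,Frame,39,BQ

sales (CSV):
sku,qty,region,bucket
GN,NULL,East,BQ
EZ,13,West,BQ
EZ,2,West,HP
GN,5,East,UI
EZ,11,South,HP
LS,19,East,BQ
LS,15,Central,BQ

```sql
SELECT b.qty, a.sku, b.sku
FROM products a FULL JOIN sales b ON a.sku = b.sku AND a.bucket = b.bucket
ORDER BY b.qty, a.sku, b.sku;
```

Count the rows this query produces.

FULL OUTER JOIN keeps every row from both sides; unmatched rows get NULL for the other side's columns.
Matching on a.sku = b.sku AND a.bucket = b.bucket. A NULL in a compared column never satisfies the condition.
Matched pairs: 2; unmatched a rows kept: 7; unmatched b rows kept: 5.
Total: 2 matched + 12 padded = 14 rows.

14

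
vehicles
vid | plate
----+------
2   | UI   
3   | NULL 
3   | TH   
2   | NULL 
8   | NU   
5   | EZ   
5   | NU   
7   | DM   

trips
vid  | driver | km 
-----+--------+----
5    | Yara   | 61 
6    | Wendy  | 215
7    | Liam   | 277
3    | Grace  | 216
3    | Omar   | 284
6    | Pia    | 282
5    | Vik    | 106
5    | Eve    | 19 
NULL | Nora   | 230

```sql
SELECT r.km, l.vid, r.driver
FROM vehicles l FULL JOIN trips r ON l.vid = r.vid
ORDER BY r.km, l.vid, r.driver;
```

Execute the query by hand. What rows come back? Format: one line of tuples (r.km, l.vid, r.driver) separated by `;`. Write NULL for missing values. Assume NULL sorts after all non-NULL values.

FULL OUTER JOIN keeps every row from both sides; unmatched rows get NULL for the other side's columns.
Matching on l.vid = r.vid. A NULL in a compared column never satisfies the condition.
Matched pairs: 11; unmatched l rows kept: 3; unmatched r rows kept: 3.

(19, 5, Eve); (19, 5, Eve); (61, 5, Yara); (61, 5, Yara); (106, 5, Vik); (106, 5, Vik); (215, NULL, Wendy); (216, 3, Grace); (216, 3, Grace); (230, NULL, Nora); (277, 7, Liam); (282, NULL, Pia); (284, 3, Omar); (284, 3, Omar); (NULL, 2, NULL); (NULL, 2, NULL); (NULL, 8, NULL)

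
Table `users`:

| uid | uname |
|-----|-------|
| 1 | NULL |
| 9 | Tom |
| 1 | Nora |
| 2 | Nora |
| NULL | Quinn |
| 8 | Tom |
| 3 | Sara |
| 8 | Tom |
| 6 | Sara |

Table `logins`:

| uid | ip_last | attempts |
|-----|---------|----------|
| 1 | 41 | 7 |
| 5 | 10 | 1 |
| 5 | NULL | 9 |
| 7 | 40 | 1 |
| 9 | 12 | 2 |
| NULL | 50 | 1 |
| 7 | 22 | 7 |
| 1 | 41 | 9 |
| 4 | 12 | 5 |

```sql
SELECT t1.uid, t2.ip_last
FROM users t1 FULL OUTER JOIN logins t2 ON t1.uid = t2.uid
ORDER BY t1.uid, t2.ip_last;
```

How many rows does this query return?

17

FULL OUTER JOIN keeps every row from both sides; unmatched rows get NULL for the other side's columns.
Matching on t1.uid = t2.uid. A NULL in a compared column never satisfies the condition.
- t1 (uid=1) pairs with 2 row(s) of t2.
- t1 (uid=9) pairs with 1 row(s) of t2.
- t1 (uid=1) pairs with 2 row(s) of t2.
- t1 (uid=2) has no partner → padded with NULL.
- t1 (uid=NULL) has no partner → padded with NULL.
- t1 (uid=8) has no partner → padded with NULL.
- t1 (uid=3) has no partner → padded with NULL.
- t1 (uid=8) has no partner → padded with NULL.
- t1 (uid=6) has no partner → padded with NULL.
- 6 row(s) from t2 found no t1 partner → padded with NULL.
Total: 5 matched + 12 padded = 17 rows.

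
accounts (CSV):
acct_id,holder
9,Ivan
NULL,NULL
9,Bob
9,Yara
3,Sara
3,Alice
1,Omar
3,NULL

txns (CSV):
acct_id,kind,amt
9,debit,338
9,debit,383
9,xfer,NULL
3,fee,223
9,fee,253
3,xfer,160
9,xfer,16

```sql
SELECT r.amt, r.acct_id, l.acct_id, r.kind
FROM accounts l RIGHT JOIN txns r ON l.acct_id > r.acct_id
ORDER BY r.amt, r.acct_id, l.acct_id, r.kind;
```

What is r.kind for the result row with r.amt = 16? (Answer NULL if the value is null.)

xfer

RIGHT JOIN keeps every row from `txns`; unmatched rows get NULL for `accounts`'s columns.
Matching on l.acct_id > r.acct_id. A NULL in a compared column never satisfies the condition.
- acct_id=9: 2 matching r row(s), so 2 row(s) emitted.
- acct_id=NULL: no matching r row.
- acct_id=9: 2 matching r row(s), so 2 row(s) emitted.
- acct_id=9: 2 matching r row(s), so 2 row(s) emitted.
- acct_id=3: no matching r row.
- acct_id=3: no matching r row.
- acct_id=1: no matching r row.
- acct_id=3: no matching r row.
- 5 r row(s) had no l match → kept, l columns NULL.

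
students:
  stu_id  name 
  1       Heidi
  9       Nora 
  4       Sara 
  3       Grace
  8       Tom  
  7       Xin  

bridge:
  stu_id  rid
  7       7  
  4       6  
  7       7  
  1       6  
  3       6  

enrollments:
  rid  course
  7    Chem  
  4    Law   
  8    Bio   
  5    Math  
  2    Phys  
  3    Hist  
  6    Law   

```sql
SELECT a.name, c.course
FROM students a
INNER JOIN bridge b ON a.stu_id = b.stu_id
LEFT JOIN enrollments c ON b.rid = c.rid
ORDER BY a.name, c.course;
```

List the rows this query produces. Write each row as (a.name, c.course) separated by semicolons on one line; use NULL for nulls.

Step 1 — a INNER JOIN b on stu_id → 5 row(s).
Then LEFT JOIN `enrollments c` on rid: each of those 5 rows is kept; rows whose b.rid has no match in c get NULL for c's columns.

(Grace, Law); (Heidi, Law); (Sara, Law); (Xin, Chem); (Xin, Chem)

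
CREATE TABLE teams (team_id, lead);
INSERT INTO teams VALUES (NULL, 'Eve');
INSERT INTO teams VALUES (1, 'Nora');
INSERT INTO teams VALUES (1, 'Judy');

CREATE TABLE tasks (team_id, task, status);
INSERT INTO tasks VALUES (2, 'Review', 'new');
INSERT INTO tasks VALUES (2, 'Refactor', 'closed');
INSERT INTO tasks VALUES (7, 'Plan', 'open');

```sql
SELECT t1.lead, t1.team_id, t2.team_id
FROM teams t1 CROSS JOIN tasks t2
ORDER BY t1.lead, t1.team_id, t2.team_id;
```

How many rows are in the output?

9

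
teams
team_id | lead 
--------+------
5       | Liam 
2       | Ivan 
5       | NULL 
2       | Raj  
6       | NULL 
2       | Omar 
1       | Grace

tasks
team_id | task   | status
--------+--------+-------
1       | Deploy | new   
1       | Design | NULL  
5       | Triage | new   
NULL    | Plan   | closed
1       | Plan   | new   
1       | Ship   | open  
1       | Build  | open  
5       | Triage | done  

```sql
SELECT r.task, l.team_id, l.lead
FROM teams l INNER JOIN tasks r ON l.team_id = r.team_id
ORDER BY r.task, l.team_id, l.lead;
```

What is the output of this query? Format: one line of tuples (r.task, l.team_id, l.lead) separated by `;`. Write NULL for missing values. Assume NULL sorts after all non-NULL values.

(Build, 1, Grace); (Deploy, 1, Grace); (Design, 1, Grace); (Plan, 1, Grace); (Ship, 1, Grace); (Triage, 5, Liam); (Triage, 5, Liam); (Triage, 5, NULL); (Triage, 5, NULL)

INNER JOIN keeps only pairs where the ON condition holds.
Matching on l.team_id = r.team_id. A NULL in a compared column never satisfies the condition.
- l[0] team_id=5 → 2 match(es) in r → 2 row(s).
- l[1] team_id=2 → no match; dropped.
- l[2] team_id=5 → 2 match(es) in r → 2 row(s).
- l[3] team_id=2 → no match; dropped.
- l[4] team_id=6 → no match; dropped.
- l[5] team_id=2 → no match; dropped.
- l[6] team_id=1 → 5 match(es) in r → 5 row(s).
After projecting and ordering:
r.task | l.team_id | l.lead
Build | 1 | Grace
Deploy | 1 | Grace
Design | 1 | Grace
Plan | 1 | Grace
Ship | 1 | Grace
Triage | 5 | Liam
Triage | 5 | Liam
Triage | 5 | NULL
Triage | 5 | NULL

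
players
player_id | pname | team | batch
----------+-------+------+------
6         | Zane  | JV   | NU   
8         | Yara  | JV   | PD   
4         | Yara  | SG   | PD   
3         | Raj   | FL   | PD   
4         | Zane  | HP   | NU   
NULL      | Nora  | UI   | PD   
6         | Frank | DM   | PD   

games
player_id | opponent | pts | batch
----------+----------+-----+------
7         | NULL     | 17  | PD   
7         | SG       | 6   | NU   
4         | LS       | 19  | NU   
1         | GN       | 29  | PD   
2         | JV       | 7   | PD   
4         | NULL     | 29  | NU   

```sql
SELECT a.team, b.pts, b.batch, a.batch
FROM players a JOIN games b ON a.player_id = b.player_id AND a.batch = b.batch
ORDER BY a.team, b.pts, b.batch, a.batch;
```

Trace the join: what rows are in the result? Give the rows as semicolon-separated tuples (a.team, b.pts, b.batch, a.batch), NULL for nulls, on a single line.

(HP, 19, NU, NU); (HP, 29, NU, NU)

INNER JOIN keeps only pairs where the ON condition holds.
Matching on a.player_id = b.player_id AND a.batch = b.batch. A NULL in a compared column never satisfies the condition.
- a row (player_id=6, batch=NU): no match → dropped.
- a row (player_id=8, batch=PD): no match → dropped.
- a row (player_id=4, batch=PD): no match → dropped.
- a row (player_id=3, batch=PD): no match → dropped.
- a row (player_id=4, batch=NU): matches 2 b row(s) → 2 output row(s).
- a row (player_id=NULL, batch=PD): no match → dropped.
- a row (player_id=6, batch=PD): no match → dropped.
After projecting and ordering:
a.team | b.pts | b.batch | a.batch
HP | 19 | NU | NU
HP | 29 | NU | NU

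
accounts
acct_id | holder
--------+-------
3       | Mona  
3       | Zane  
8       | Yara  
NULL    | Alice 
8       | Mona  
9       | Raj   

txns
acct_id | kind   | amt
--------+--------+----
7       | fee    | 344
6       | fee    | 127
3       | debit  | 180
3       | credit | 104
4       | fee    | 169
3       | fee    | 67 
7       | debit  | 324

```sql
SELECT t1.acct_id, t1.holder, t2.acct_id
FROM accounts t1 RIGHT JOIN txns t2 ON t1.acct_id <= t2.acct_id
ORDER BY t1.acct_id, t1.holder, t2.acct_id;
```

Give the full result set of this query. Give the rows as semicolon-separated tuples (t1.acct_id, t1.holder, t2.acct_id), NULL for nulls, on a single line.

(3, Mona, 3); (3, Mona, 3); (3, Mona, 3); (3, Mona, 4); (3, Mona, 6); (3, Mona, 7); (3, Mona, 7); (3, Zane, 3); (3, Zane, 3); (3, Zane, 3); (3, Zane, 4); (3, Zane, 6); (3, Zane, 7); (3, Zane, 7)

RIGHT JOIN keeps every row from `txns`; unmatched rows get NULL for `accounts`'s columns.
Matching on t1.acct_id <= t2.acct_id. A NULL in a compared column never satisfies the condition.
Matched pairs: 14; unmatched t2 rows kept: 0.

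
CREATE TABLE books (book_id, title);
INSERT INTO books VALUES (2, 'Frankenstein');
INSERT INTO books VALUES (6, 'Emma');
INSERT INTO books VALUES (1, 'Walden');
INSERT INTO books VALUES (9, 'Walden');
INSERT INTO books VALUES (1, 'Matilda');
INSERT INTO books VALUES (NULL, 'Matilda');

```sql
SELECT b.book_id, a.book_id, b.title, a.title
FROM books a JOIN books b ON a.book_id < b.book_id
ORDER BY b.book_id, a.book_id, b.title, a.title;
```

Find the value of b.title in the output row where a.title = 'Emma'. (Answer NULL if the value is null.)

INNER JOIN keeps only pairs where the ON condition holds.
Matching on a.book_id < b.book_id. A NULL in a compared column never satisfies the condition.
- a row (book_id=2): matches 2 b row(s) → 2 output row(s).
- a row (book_id=6): matches 1 b row(s) → 1 output row(s).
- a row (book_id=1): matches 3 b row(s) → 3 output row(s).
- a row (book_id=9): no match → dropped.
- a row (book_id=1): matches 3 b row(s) → 3 output row(s).
- a row (book_id=NULL): no match → dropped.

Walden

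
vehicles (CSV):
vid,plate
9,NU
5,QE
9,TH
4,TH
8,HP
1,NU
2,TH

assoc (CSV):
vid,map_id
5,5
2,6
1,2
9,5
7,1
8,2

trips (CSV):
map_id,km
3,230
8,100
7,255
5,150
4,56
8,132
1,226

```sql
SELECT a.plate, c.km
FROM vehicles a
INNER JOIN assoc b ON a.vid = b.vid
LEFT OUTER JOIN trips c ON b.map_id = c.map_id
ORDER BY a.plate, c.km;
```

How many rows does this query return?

Joins associate left-to-right: vehicles INNER JOIN assoc on vid gives 6 intermediate row(s).
Then LEFT JOIN `trips c` on map_id: each of those 6 rows is kept; rows whose b.map_id has no match in c get NULL for c's columns.
Result: 6 row(s).

6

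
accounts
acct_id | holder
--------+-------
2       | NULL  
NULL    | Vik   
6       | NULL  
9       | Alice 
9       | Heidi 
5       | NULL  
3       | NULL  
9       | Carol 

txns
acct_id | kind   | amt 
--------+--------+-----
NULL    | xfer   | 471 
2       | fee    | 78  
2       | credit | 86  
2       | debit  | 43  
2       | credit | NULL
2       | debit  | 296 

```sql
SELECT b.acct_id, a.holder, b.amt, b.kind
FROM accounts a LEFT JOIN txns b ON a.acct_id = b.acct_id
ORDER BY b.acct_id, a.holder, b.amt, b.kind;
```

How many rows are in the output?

LEFT JOIN keeps every row from `accounts`; unmatched rows get NULL for `txns`'s columns.
Matching on a.acct_id = b.acct_id. A NULL in a compared column never satisfies the condition.
- acct_id=2: 5 matching b row(s), so 5 row(s) emitted.
- acct_id=NULL: no b row matches, row kept with b columns NULL.
- acct_id=6: no b row matches, row kept with b columns NULL.
- acct_id=9: no b row matches, row kept with b columns NULL.
- acct_id=9: no b row matches, row kept with b columns NULL.
- acct_id=5: no b row matches, row kept with b columns NULL.
- acct_id=3: no b row matches, row kept with b columns NULL.
- acct_id=9: no b row matches, row kept with b columns NULL.
Total: 5 matched + 7 padded = 12 rows.

12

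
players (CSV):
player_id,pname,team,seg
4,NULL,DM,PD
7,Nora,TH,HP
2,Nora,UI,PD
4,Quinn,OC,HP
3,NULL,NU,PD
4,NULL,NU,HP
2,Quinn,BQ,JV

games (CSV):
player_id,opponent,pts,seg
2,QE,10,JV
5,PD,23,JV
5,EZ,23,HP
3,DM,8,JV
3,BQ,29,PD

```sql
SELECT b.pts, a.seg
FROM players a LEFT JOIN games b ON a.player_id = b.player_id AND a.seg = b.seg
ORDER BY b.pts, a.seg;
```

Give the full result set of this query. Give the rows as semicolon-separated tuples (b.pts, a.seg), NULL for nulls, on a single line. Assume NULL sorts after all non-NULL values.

(10, JV); (29, PD); (NULL, HP); (NULL, HP); (NULL, HP); (NULL, PD); (NULL, PD)

LEFT JOIN keeps every row from `players`; unmatched rows get NULL for `games`'s columns.
Matching on a.player_id = b.player_id AND a.seg = b.seg.
- a (player_id=4, seg=PD) has no partner → padded with NULL.
- a (player_id=7, seg=HP) has no partner → padded with NULL.
- a (player_id=2, seg=PD) has no partner → padded with NULL.
- a (player_id=4, seg=HP) has no partner → padded with NULL.
- a (player_id=3, seg=PD) pairs with 1 row(s) of b.
- a (player_id=4, seg=HP) has no partner → padded with NULL.
- a (player_id=2, seg=JV) pairs with 1 row(s) of b.
After projecting and ordering:
b.pts | a.seg
10 | JV
29 | PD
NULL | HP
NULL | HP
NULL | HP
NULL | PD
NULL | PD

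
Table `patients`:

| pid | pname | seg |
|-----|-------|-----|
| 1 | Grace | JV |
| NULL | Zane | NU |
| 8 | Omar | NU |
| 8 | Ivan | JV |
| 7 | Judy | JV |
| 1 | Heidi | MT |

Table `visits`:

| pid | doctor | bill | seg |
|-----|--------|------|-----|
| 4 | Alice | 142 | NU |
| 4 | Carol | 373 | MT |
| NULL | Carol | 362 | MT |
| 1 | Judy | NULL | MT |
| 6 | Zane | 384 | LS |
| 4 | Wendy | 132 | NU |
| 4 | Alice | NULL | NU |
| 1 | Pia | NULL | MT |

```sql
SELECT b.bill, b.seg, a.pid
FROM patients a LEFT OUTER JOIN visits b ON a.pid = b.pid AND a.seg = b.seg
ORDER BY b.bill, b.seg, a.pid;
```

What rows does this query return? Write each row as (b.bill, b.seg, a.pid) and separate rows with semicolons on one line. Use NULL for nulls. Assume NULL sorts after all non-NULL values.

LEFT JOIN keeps every row from `patients`; unmatched rows get NULL for `visits`'s columns.
Matching on a.pid = b.pid AND a.seg = b.seg. A NULL in a compared column never satisfies the condition.
- a (pid=1, seg=JV) has no partner → padded with NULL.
- a (pid=NULL, seg=NU) has no partner → padded with NULL.
- a (pid=8, seg=NU) has no partner → padded with NULL.
- a (pid=8, seg=JV) has no partner → padded with NULL.
- a (pid=7, seg=JV) has no partner → padded with NULL.
- a (pid=1, seg=MT) pairs with 2 row(s) of b.
After projecting and ordering:
b.bill | b.seg | a.pid
NULL | MT | 1
NULL | MT | 1
NULL | NULL | 1
NULL | NULL | 7
NULL | NULL | 8
NULL | NULL | 8
NULL | NULL | NULL

(NULL, MT, 1); (NULL, MT, 1); (NULL, NULL, 1); (NULL, NULL, 7); (NULL, NULL, 8); (NULL, NULL, 8); (NULL, NULL, NULL)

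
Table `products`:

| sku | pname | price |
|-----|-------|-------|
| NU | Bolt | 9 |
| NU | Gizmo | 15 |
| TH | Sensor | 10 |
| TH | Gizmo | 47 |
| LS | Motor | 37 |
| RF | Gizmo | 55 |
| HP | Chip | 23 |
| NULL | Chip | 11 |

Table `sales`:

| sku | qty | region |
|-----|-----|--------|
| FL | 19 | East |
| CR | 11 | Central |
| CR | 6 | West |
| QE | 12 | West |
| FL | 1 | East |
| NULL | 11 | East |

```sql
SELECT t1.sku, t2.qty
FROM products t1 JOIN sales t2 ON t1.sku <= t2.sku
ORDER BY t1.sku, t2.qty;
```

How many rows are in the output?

4

INNER JOIN keeps only pairs where the ON condition holds.
Matching on t1.sku <= t2.sku. A NULL in a compared column never satisfies the condition.
Matched pairs: 4.
Total: 4 rows.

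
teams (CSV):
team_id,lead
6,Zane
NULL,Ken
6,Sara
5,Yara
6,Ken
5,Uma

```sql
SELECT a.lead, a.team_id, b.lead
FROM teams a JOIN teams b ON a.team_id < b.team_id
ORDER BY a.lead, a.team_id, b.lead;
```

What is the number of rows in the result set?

6

INNER JOIN keeps only pairs where the ON condition holds.
Matching on a.team_id < b.team_id. A NULL in a compared column never satisfies the condition.
Matched pairs: 6.
Total: 6 rows.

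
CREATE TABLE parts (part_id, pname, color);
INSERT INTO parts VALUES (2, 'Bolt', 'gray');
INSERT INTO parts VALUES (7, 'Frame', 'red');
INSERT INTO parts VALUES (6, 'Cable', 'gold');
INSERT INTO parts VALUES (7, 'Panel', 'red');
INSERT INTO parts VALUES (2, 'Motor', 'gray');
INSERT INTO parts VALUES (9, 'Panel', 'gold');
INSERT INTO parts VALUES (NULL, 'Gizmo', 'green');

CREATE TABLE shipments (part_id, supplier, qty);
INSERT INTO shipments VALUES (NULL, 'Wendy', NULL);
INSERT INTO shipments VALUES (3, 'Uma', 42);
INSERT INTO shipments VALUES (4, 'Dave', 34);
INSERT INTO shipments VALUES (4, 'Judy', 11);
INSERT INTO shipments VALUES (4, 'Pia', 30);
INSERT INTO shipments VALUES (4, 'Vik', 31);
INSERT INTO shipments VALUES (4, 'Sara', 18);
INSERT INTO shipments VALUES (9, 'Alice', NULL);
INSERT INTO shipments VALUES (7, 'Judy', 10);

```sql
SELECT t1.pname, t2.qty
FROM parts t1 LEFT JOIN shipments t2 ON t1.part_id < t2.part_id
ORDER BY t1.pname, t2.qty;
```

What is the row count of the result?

22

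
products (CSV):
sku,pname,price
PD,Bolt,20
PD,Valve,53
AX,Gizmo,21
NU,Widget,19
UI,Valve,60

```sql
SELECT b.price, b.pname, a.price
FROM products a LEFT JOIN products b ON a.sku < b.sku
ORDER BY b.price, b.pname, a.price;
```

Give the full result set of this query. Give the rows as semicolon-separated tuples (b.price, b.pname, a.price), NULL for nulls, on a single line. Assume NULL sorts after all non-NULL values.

(19, Widget, 21); (20, Bolt, 19); (20, Bolt, 21); (53, Valve, 19); (53, Valve, 21); (60, Valve, 19); (60, Valve, 20); (60, Valve, 21); (60, Valve, 53); (NULL, NULL, 60)

LEFT JOIN keeps every row from `products a`; unmatched rows get NULL for `products b`'s columns.
Matching on a.sku < b.sku.
- a row (sku=PD): matches 1 b row(s) → 1 output row(s).
- a row (sku=PD): matches 1 b row(s) → 1 output row(s).
- a row (sku=AX): matches 4 b row(s) → 4 output row(s).
- a row (sku=NU): matches 3 b row(s) → 3 output row(s).
- a row (sku=UI): no match → kept, b columns NULL.
After projecting and ordering:
b.price | b.pname | a.price
19 | Widget | 21
20 | Bolt | 19
20 | Bolt | 21
53 | Valve | 19
53 | Valve | 21
60 | Valve | 19
60 | Valve | 20
60 | Valve | 21
60 | Valve | 53
NULL | NULL | 60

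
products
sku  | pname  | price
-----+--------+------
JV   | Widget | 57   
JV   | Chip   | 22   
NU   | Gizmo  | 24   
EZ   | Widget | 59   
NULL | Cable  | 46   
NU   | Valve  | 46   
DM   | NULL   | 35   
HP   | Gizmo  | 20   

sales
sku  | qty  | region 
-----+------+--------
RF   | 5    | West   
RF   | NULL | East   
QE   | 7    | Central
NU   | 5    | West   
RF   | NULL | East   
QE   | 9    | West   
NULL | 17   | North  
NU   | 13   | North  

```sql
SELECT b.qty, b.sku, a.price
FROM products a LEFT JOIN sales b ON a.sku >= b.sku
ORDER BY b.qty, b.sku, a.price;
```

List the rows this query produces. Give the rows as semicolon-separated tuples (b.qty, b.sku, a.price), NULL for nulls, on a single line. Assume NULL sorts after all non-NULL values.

LEFT JOIN keeps every row from `products`; unmatched rows get NULL for `sales`'s columns.
Matching on a.sku >= b.sku. A NULL in a compared column never satisfies the condition.
- a (sku=JV) has no partner → padded with NULL.
- a (sku=JV) has no partner → padded with NULL.
- a (sku=NU) pairs with 2 row(s) of b.
- a (sku=EZ) has no partner → padded with NULL.
- a (sku=NULL) has no partner → padded with NULL.
- a (sku=NU) pairs with 2 row(s) of b.
- a (sku=DM) has no partner → padded with NULL.
- a (sku=HP) has no partner → padded with NULL.
After projecting and ordering:
b.qty | b.sku | a.price
5 | NU | 24
5 | NU | 46
13 | NU | 24
13 | NU | 46
NULL | NULL | 20
NULL | NULL | 22
NULL | NULL | 35
NULL | NULL | 46
NULL | NULL | 57
NULL | NULL | 59

(5, NU, 24); (5, NU, 46); (13, NU, 24); (13, NU, 46); (NULL, NULL, 20); (NULL, NULL, 22); (NULL, NULL, 35); (NULL, NULL, 46); (NULL, NULL, 57); (NULL, NULL, 59)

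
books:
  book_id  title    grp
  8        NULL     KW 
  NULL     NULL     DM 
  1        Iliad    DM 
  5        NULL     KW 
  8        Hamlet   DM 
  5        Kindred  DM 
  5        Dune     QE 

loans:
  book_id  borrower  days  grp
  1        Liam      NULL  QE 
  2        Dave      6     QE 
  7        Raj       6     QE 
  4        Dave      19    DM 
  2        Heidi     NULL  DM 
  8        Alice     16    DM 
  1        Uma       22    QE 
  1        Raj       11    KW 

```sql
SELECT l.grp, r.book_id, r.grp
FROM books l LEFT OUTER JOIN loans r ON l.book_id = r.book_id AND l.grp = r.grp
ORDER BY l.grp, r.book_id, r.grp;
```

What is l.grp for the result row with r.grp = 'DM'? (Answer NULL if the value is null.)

DM

LEFT JOIN keeps every row from `books`; unmatched rows get NULL for `loans`'s columns.
Matching on l.book_id = r.book_id AND l.grp = r.grp. A NULL in a compared column never satisfies the condition.
Matched pairs: 1; unmatched l rows kept: 6.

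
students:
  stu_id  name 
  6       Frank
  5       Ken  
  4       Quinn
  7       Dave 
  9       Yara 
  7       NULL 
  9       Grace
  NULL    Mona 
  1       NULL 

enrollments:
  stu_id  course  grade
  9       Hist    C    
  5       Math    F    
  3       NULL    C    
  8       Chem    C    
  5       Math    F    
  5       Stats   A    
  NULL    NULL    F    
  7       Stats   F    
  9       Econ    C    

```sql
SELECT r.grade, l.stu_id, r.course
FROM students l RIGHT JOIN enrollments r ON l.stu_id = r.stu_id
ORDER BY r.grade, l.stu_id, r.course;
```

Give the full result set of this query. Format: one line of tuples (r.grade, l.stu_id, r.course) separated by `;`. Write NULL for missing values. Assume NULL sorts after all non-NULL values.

(A, 5, Stats); (C, 9, Econ); (C, 9, Econ); (C, 9, Hist); (C, 9, Hist); (C, NULL, Chem); (C, NULL, NULL); (F, 5, Math); (F, 5, Math); (F, 7, Stats); (F, 7, Stats); (F, NULL, NULL)

RIGHT JOIN keeps every row from `enrollments`; unmatched rows get NULL for `students`'s columns.
Matching on l.stu_id = r.stu_id. A NULL in a compared column never satisfies the condition.
Matched pairs: 9; unmatched r rows kept: 3.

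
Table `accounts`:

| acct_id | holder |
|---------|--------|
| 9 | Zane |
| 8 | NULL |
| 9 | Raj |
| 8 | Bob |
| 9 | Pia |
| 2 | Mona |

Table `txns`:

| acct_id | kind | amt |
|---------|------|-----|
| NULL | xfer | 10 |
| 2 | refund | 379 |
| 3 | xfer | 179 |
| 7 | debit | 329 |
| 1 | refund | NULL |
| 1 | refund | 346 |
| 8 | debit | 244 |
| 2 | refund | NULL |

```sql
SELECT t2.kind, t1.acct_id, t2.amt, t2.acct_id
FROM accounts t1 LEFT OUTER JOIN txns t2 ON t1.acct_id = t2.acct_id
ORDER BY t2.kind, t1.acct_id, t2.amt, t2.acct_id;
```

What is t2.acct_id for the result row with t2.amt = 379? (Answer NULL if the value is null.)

2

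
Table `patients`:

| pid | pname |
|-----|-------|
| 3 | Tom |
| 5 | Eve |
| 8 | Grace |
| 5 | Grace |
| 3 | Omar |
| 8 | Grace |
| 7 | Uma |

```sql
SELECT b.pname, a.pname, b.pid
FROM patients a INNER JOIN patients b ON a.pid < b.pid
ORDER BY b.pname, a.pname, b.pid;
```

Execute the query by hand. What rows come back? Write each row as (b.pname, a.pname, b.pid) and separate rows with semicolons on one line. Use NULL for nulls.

INNER JOIN keeps only pairs where the ON condition holds.
Matching on a.pid < b.pid.
Matched pairs: 18.

(Eve, Omar, 5); (Eve, Tom, 5); (Grace, Eve, 8); (Grace, Eve, 8); (Grace, Grace, 8); (Grace, Grace, 8); (Grace, Omar, 5); (Grace, Omar, 8); (Grace, Omar, 8); (Grace, Tom, 5); (Grace, Tom, 8); (Grace, Tom, 8); (Grace, Uma, 8); (Grace, Uma, 8); (Uma, Eve, 7); (Uma, Grace, 7); (Uma, Omar, 7); (Uma, Tom, 7)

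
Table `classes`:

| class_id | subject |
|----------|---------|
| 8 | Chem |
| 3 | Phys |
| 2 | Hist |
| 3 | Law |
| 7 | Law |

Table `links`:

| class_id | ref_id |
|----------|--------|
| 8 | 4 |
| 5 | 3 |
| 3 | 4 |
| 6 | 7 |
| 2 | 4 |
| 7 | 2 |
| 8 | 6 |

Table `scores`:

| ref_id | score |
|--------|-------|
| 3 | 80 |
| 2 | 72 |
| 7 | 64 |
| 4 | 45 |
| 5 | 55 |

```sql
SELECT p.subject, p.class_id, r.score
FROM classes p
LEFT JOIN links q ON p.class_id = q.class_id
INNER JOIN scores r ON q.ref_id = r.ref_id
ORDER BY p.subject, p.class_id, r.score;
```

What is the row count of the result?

5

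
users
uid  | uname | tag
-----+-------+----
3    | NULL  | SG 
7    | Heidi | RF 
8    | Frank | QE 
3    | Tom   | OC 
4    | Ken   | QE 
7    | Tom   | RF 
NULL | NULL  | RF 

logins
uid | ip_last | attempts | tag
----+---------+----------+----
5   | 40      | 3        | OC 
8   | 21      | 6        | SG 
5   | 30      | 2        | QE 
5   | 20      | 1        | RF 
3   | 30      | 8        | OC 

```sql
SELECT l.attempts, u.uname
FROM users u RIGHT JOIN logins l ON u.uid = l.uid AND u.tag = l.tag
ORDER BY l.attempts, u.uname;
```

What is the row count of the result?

5

RIGHT JOIN keeps every row from `logins`; unmatched rows get NULL for `users`'s columns.
Matching on u.uid = l.uid AND u.tag = l.tag. A NULL in a compared column never satisfies the condition.
- u row (uid=3, tag=SG): no match.
- u row (uid=7, tag=RF): no match.
- u row (uid=8, tag=QE): no match.
- u row (uid=3, tag=OC): matches 1 l row(s) → 1 output row(s).
- u row (uid=4, tag=QE): no match.
- u row (uid=7, tag=RF): no match.
- u row (uid=NULL, tag=RF): no match.
- plus 4 unmatched l row(s), each kept with NULL u columns.
Total: 1 matched + 4 padded = 5 rows.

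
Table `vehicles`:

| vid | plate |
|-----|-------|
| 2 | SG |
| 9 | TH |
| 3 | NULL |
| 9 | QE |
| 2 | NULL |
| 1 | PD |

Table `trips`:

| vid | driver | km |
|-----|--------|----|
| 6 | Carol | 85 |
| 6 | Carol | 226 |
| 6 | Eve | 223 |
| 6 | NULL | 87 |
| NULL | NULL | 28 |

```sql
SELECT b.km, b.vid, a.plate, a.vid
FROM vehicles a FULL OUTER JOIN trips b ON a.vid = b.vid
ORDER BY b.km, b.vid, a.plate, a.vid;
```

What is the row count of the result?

FULL OUTER JOIN keeps every row from both sides; unmatched rows get NULL for the other side's columns.
Matching on a.vid = b.vid. A NULL in a compared column never satisfies the condition.
Matched pairs: 0; unmatched a rows kept: 6; unmatched b rows kept: 5.
Total: 0 matched + 11 padded = 11 rows.

11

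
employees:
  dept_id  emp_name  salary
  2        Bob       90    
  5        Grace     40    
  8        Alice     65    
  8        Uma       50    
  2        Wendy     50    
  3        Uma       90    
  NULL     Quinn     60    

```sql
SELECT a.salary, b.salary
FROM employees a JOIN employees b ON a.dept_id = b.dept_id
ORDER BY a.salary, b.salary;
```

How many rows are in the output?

10

INNER JOIN keeps only pairs where the ON condition holds.
Matching on a.dept_id = b.dept_id. A NULL in a compared column never satisfies the condition.
Matched pairs: 10.
Total: 10 rows.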